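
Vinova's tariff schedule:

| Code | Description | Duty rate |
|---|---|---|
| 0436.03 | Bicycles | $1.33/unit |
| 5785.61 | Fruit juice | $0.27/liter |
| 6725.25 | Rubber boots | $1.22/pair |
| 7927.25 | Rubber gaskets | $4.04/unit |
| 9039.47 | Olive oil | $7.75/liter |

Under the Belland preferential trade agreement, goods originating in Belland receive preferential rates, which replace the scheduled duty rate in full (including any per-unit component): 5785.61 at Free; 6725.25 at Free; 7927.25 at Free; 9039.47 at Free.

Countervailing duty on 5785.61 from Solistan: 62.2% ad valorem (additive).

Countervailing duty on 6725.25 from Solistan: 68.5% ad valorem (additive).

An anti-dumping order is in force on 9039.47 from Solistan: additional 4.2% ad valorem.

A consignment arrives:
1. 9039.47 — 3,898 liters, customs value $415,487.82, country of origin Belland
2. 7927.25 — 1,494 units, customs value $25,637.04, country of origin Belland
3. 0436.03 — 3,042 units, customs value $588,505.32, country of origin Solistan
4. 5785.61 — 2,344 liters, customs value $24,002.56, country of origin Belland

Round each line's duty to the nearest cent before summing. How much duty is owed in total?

Line 1 (9039.47, Belland, 3,898 liters, $415,487.82):
Base rate for 9039.47 is $7.75/liter.
Origin Belland qualifies under the Vinova–Belland agreement and 9039.47 is covered: preferential rate Free applies instead.
The additional-duty order on 9039.47 targets Solistan, not Belland; it does not apply.
Duty = $415,487.82 × 0% = $0.00.
Line 2 (7927.25, Belland, 1,494 units, $25,637.04):
Base rate for 7927.25 is $4.04/unit.
Origin Belland qualifies under the Vinova–Belland agreement and 7927.25 is covered: preferential rate Free applies instead.
Duty = $25,637.04 × 0% = $0.00.
Line 3 (0436.03, Solistan, 3,042 units, $588,505.32):
Base rate for 0436.03 is $1.33/unit.
Duty = 3,042 × $1.33 = $4,045.86.
Line 4 (5785.61, Belland, 2,344 liters, $24,002.56):
Base rate for 5785.61 is $0.27/liter.
Origin Belland qualifies under the Vinova–Belland agreement and 5785.61 is covered: preferential rate Free applies instead.
The additional-duty order on 5785.61 targets Solistan, not Belland; it does not apply.
Duty = $24,002.56 × 0% = $0.00.
Total = $0.00 + $0.00 + $4,045.86 + $0.00 = $4,045.86.

$4,045.86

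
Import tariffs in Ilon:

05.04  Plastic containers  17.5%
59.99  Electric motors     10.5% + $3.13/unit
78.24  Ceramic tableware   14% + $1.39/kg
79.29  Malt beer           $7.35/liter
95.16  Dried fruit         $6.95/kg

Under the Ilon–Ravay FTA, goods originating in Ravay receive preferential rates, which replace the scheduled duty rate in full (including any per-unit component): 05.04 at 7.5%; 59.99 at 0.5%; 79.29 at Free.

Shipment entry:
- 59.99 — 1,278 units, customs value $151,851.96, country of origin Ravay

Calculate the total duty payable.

$759.26

Line 1 (59.99, Ravay, 1,278 units, $151,851.96):
Base rate for 59.99 is 10.5% + $3.13/unit.
Origin Ravay qualifies under the Ilon–Ravay agreement and 59.99 is covered: preferential rate 0.5% applies instead.
Duty = $151,851.96 × 0.5% = $759.26.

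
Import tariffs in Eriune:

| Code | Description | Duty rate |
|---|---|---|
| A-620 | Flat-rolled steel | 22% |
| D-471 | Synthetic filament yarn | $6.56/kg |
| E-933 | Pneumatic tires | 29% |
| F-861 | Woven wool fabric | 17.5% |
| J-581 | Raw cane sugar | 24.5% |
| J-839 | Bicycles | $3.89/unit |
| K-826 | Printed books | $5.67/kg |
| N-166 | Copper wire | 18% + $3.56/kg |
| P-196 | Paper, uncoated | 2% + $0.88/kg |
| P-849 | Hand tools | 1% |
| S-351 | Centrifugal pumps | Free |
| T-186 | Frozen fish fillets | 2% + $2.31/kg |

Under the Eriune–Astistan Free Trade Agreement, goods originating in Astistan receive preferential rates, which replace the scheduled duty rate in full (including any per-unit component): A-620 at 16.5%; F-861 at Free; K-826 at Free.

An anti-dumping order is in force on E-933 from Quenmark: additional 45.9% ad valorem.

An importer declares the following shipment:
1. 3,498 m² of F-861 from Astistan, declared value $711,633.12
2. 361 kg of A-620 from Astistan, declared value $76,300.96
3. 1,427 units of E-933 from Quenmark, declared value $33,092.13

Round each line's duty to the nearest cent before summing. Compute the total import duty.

Line 1 (F-861, Astistan, 3,498 m², $711,633.12):
Base rate for F-861 is 17.5%.
Origin Astistan qualifies under the Eriune–Astistan agreement and F-861 is covered: preferential rate Free applies instead.
Duty = $711,633.12 × 0% = $0.00.
Line 2 (A-620, Astistan, 361 kg, $76,300.96):
Base rate for A-620 is 22%.
Origin Astistan qualifies under the Eriune–Astistan agreement and A-620 is covered: preferential rate 16.5% applies instead.
Duty = $76,300.96 × 16.5% = $12,589.66.
Line 3 (E-933, Quenmark, 1,427 units, $33,092.13):
Base rate for E-933 is 29%.
Additional duty on E-933 from Quenmark: +45.9%. Applied ad valorem rate: 29% + 45.9% = 74.9%.
Duty = $33,092.13 × 74.9% = $24,786.01.
Total = $0.00 + $12,589.66 + $24,786.01 = $37,375.67.

$37,375.67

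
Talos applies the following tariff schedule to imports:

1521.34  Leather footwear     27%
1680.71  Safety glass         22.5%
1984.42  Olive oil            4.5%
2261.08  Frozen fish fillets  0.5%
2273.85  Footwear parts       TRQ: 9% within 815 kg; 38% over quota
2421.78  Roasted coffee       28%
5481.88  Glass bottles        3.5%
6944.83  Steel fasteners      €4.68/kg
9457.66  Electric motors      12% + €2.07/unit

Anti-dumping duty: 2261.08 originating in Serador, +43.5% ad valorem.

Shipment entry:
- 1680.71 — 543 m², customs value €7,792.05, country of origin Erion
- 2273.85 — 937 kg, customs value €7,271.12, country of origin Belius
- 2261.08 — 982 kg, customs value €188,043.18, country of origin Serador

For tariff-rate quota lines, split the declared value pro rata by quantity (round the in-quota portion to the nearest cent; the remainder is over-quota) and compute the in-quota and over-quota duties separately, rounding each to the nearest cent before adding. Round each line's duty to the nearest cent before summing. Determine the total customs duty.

€85,421.16

Line 1 (1680.71, Erion, 543 m², €7,792.05):
Base rate for 1680.71 is 22.5%.
Duty = €7,792.05 × 22.5% = €1,753.21.
Line 2 (2273.85, Belius, 937 kg, €7,271.12):
Code 2273.85 is under a tariff-rate quota (threshold 815 kg). In-quota: 815 kg at 9%; over-quota: 122 kg at 38%.
Pro-rata value split: in-quota = €7,271.12 × 815/937 = €6,324.40; over-quota = €7,271.12 − €6,324.40 = €946.72.
In-quota duty = €6,324.40 × 9% = €569.20. Over-quota duty = €946.72 × 38% = €359.75.
Line duty = €569.20 + €359.75 = €928.95.
Line 3 (2261.08, Serador, 982 kg, €188,043.18):
Base rate for 2261.08 is 0.5%.
Additional duty on 2261.08 from Serador: +43.5%. Applied ad valorem rate: 0.5% + 43.5% = 44%.
Duty = €188,043.18 × 44% = €82,739.00.
Total = €1,753.21 + €928.95 + €82,739.00 = €85,421.16.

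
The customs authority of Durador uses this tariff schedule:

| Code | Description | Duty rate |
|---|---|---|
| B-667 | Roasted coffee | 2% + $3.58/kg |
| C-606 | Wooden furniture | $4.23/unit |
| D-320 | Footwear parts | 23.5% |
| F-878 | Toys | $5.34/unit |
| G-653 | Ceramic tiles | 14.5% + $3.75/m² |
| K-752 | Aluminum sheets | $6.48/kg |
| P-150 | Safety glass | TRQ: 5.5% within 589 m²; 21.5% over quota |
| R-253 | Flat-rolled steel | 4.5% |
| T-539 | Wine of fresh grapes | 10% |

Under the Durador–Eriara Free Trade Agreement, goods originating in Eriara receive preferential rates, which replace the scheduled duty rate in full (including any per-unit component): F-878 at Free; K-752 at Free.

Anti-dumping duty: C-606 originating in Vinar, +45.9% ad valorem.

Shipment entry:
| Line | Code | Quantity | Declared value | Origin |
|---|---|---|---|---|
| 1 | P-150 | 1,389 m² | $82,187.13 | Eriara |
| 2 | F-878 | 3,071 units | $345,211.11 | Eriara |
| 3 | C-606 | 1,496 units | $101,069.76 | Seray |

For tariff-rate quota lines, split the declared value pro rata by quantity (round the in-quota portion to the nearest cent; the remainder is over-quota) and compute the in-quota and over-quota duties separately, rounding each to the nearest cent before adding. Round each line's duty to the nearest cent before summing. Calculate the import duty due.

Line 1 (P-150, Eriara, 1,389 m², $82,187.13):
Code P-150 is under a tariff-rate quota (threshold 589 m²). In-quota: 589 m² at 5.5%; over-quota: 800 m² at 21.5%.
Pro-rata value split: in-quota = $82,187.13 × 589/1,389 = $34,851.13; over-quota = $82,187.13 − $34,851.13 = $47,336.00.
In-quota duty = $34,851.13 × 5.5% = $1,916.81. Over-quota duty = $47,336.00 × 21.5% = $10,177.24.
Line duty = $1,916.81 + $10,177.24 = $12,094.05.
Line 2 (F-878, Eriara, 3,071 units, $345,211.11):
Base rate for F-878 is $5.34/unit.
Origin Eriara qualifies under the Durador–Eriara agreement and F-878 is covered: preferential rate Free applies instead.
Duty = $345,211.11 × 0% = $0.00.
Line 3 (C-606, Seray, 1,496 units, $101,069.76):
Base rate for C-606 is $4.23/unit.
The additional-duty order on C-606 targets Vinar, not Seray; it does not apply.
Duty = 1,496 × $4.23 = $6,328.08.
Total = $12,094.05 + $0.00 + $6,328.08 = $18,422.13.

$18,422.13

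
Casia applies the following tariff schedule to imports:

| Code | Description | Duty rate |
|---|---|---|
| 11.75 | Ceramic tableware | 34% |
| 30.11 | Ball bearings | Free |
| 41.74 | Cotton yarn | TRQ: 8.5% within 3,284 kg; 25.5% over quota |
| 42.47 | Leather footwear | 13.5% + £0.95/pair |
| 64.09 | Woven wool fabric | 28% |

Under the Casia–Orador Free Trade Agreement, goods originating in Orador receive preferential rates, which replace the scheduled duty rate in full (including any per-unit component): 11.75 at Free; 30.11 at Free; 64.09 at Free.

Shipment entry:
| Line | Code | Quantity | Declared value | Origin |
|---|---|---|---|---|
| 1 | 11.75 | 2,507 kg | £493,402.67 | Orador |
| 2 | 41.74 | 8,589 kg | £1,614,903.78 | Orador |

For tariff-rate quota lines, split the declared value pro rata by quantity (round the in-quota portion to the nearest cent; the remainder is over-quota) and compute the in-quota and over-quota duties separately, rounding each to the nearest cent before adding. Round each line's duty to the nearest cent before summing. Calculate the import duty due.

Line 1 (11.75, Orador, 2,507 kg, £493,402.67):
Base rate for 11.75 is 34%.
Origin Orador qualifies under the Casia–Orador agreement and 11.75 is covered: preferential rate Free applies instead.
Duty = £493,402.67 × 0% = £0.00.
Line 2 (41.74, Orador, 8,589 kg, £1,614,903.78):
Code 41.74 is under a tariff-rate quota (threshold 3,284 kg). In-quota: 3,284 kg at 8.5%; over-quota: 5,305 kg at 25.5%.
Pro-rata value split: in-quota = £1,614,903.78 × 3,284/8,589 = £617,457.68; over-quota = £1,614,903.78 − £617,457.68 = £997,446.10.
In-quota duty = £617,457.68 × 8.5% = £52,483.90. Over-quota duty = £997,446.10 × 25.5% = £254,348.76.
Line duty = £52,483.90 + £254,348.76 = £306,832.66.
Total = £0.00 + £306,832.66 = £306,832.66.

£306,832.66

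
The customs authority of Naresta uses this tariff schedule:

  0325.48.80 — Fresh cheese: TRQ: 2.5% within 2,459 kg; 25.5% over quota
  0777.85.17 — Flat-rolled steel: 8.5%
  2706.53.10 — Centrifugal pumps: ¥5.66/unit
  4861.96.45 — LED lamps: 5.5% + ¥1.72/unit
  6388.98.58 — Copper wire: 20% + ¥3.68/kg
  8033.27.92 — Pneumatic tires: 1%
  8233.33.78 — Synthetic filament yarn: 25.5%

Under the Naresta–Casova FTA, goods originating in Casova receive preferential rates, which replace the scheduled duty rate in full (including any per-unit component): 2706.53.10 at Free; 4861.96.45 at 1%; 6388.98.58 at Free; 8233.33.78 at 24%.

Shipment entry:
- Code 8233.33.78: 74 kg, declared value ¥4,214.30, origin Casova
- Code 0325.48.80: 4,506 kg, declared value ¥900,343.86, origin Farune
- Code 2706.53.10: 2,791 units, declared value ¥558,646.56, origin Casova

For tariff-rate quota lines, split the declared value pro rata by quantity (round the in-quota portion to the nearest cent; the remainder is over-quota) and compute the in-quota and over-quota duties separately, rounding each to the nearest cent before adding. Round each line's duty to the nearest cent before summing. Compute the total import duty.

Line 1 (8233.33.78, Casova, 74 kg, ¥4,214.30):
Base rate for 8233.33.78 is 25.5%.
Origin Casova qualifies under the Naresta–Casova agreement and 8233.33.78 is covered: preferential rate 24% applies instead.
Duty = ¥4,214.30 × 24% = ¥1,011.43.
Line 2 (0325.48.80, Farune, 4,506 kg, ¥900,343.86):
Code 0325.48.80 is under a tariff-rate quota (threshold 2,459 kg). In-quota: 2,459 kg at 2.5%; over-quota: 2,047 kg at 25.5%.
Pro-rata value split: in-quota = ¥900,343.86 × 2,459/4,506 = ¥491,332.79; over-quota = ¥900,343.86 − ¥491,332.79 = ¥409,011.07.
In-quota duty = ¥491,332.79 × 2.5% = ¥12,283.32. Over-quota duty = ¥409,011.07 × 25.5% = ¥104,297.82.
Line duty = ¥12,283.32 + ¥104,297.82 = ¥116,581.14.
Line 3 (2706.53.10, Casova, 2,791 units, ¥558,646.56):
Base rate for 2706.53.10 is ¥5.66/unit.
Origin Casova qualifies under the Naresta–Casova agreement and 2706.53.10 is covered: preferential rate Free applies instead.
Duty = ¥558,646.56 × 0% = ¥0.00.
Total = ¥1,011.43 + ¥116,581.14 + ¥0.00 = ¥117,592.57.

¥117,592.57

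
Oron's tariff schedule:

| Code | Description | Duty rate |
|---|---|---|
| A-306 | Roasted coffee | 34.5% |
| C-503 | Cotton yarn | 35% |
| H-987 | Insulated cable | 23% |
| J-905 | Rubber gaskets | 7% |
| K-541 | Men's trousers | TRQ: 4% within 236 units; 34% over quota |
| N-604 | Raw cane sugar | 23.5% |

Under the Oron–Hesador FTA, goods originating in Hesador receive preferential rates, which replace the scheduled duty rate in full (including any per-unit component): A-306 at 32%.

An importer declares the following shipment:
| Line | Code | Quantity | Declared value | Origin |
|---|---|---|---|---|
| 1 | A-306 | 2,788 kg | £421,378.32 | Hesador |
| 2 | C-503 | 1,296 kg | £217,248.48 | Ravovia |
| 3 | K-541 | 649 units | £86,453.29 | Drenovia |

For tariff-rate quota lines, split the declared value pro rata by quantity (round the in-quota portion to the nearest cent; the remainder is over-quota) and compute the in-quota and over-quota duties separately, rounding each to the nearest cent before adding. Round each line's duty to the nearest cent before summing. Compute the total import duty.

£230,840.88

Line 1 (A-306, Hesador, 2,788 kg, £421,378.32):
Base rate for A-306 is 34.5%.
Origin Hesador qualifies under the Oron–Hesador agreement and A-306 is covered: preferential rate 32% applies instead.
Duty = £421,378.32 × 32% = £134,841.06.
Line 2 (C-503, Ravovia, 1,296 kg, £217,248.48):
Base rate for C-503 is 35%.
Duty = £217,248.48 × 35% = £76,036.97.
Line 3 (K-541, Drenovia, 649 units, £86,453.29):
Code K-541 is under a tariff-rate quota (threshold 236 units). In-quota: 236 units at 4%; over-quota: 413 units at 34%.
Pro-rata value split: in-quota = £86,453.29 × 236/649 = £31,437.56; over-quota = £86,453.29 − £31,437.56 = £55,015.73.
In-quota duty = £31,437.56 × 4% = £1,257.50. Over-quota duty = £55,015.73 × 34% = £18,705.35.
Line duty = £1,257.50 + £18,705.35 = £19,962.85.
Total = £134,841.06 + £76,036.97 + £19,962.85 = £230,840.88.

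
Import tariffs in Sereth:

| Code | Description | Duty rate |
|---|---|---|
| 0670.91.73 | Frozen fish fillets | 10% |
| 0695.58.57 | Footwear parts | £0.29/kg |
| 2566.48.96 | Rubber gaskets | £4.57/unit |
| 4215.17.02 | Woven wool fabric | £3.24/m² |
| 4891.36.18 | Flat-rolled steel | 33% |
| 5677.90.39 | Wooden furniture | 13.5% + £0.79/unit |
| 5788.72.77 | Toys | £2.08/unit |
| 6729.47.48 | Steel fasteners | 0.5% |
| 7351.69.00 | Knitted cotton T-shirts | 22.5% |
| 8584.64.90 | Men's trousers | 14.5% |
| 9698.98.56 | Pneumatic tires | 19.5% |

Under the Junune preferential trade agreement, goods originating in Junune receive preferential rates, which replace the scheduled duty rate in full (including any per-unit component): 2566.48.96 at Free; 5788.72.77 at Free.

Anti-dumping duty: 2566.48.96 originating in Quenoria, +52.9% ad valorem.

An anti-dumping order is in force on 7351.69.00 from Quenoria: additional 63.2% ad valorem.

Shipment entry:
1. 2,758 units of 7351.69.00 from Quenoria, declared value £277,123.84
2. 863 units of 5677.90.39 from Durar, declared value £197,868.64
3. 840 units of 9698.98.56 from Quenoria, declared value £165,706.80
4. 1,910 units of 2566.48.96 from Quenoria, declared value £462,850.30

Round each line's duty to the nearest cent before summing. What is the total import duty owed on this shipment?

£550,778.51

Line 1 (7351.69.00, Quenoria, 2,758 units, £277,123.84):
Base rate for 7351.69.00 is 22.5%.
Additional duty on 7351.69.00 from Quenoria: +63.2%. Applied ad valorem rate: 22.5% + 63.2% = 85.7%.
Duty = £277,123.84 × 85.7% = £237,495.13.
Line 2 (5677.90.39, Durar, 863 units, £197,868.64):
Base rate for 5677.90.39 is 13.5% + £0.79/unit.
Duty = £197,868.64 × 13.5% + 863 × £0.79 = £27,394.04.
Line 3 (9698.98.56, Quenoria, 840 units, £165,706.80):
Base rate for 9698.98.56 is 19.5%.
Duty = £165,706.80 × 19.5% = £32,312.83.
Line 4 (2566.48.96, Quenoria, 1,910 units, £462,850.30):
Base rate for 2566.48.96 is £4.57/unit.
2566.48.96 has an FTA preferential rate, but origin Quenoria is not Junune; base rate stands.
Additional duty on 2566.48.96 from Quenoria: +52.9% ad valorem. Applied ad valorem rate = 52.9%.
Duty = £462,850.30 × 52.9% + 1,910 × £4.57 = £253,576.51.
Total = £237,495.13 + £27,394.04 + £32,312.83 + £253,576.51 = £550,778.51.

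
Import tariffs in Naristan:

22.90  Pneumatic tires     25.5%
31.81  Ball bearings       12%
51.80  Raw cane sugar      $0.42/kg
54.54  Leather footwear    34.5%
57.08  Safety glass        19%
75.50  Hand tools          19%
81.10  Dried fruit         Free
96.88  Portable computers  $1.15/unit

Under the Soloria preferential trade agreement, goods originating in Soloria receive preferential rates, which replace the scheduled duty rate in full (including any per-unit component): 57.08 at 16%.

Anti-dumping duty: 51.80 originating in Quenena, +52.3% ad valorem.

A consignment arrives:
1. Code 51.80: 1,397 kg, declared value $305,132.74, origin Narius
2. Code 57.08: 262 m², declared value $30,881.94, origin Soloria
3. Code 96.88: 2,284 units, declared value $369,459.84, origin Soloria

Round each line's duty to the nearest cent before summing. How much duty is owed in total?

$8,154.45

Line 1 (51.80, Narius, 1,397 kg, $305,132.74):
Base rate for 51.80 is $0.42/kg.
The additional-duty order on 51.80 targets Quenena, not Narius; it does not apply.
Duty = 1,397 × $0.42 = $586.74.
Line 2 (57.08, Soloria, 262 m², $30,881.94):
Base rate for 57.08 is 19%.
Origin Soloria qualifies under the Naristan–Soloria agreement and 57.08 is covered: preferential rate 16% applies instead.
Duty = $30,881.94 × 16% = $4,941.11.
Line 3 (96.88, Soloria, 2,284 units, $369,459.84):
Base rate for 96.88 is $1.15/unit.
Origin Soloria is the FTA partner but 96.88 is not on the preference list; base rate stands.
Duty = 2,284 × $1.15 = $2,626.60.
Total = $586.74 + $4,941.11 + $2,626.60 = $8,154.45.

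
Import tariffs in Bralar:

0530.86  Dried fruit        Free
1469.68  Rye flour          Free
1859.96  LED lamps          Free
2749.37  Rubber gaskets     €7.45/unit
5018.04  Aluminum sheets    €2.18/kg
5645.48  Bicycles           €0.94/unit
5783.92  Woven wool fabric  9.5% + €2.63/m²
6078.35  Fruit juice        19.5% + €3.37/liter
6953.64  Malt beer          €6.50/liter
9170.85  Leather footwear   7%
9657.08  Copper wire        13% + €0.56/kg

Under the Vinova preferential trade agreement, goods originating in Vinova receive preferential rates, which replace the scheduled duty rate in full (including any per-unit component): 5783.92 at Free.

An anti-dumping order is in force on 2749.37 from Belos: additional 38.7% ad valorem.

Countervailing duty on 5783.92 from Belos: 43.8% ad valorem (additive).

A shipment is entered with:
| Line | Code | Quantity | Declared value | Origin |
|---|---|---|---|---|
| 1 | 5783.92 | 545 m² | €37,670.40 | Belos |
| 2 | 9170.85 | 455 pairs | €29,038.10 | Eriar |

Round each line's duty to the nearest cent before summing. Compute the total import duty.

€23,544.34

Line 1 (5783.92, Belos, 545 m², €37,670.40):
Base rate for 5783.92 is 9.5% + €2.63/m².
5783.92 has an FTA preferential rate, but origin Belos is not Vinova; base rate stands.
Additional duty on 5783.92 from Belos: +43.8%. Applied ad valorem rate: 9.5% + 43.8% = 53.3%.
Duty = €37,670.40 × 53.3% + 545 × €2.63 = €21,511.67.
Line 2 (9170.85, Eriar, 455 pairs, €29,038.10):
Base rate for 9170.85 is 7%.
Duty = €29,038.10 × 7% = €2,032.67.
Total = €21,511.67 + €2,032.67 = €23,544.34.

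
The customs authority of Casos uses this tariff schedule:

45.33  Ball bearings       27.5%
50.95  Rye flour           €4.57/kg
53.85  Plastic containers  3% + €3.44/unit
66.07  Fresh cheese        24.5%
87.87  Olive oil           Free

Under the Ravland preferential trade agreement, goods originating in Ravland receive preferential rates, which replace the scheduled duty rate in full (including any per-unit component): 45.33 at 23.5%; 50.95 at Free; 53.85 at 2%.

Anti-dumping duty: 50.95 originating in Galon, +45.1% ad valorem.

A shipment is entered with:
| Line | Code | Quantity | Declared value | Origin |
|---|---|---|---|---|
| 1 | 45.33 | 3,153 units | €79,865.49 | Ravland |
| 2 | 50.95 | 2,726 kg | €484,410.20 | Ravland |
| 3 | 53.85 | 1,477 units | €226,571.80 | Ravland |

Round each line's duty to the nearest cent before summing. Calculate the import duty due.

€23,299.83

Line 1 (45.33, Ravland, 3,153 units, €79,865.49):
Base rate for 45.33 is 27.5%.
Origin Ravland qualifies under the Casos–Ravland agreement and 45.33 is covered: preferential rate 23.5% applies instead.
Duty = €79,865.49 × 23.5% = €18,768.39.
Line 2 (50.95, Ravland, 2,726 kg, €484,410.20):
Base rate for 50.95 is €4.57/kg.
Origin Ravland qualifies under the Casos–Ravland agreement and 50.95 is covered: preferential rate Free applies instead.
The additional-duty order on 50.95 targets Galon, not Ravland; it does not apply.
Duty = €484,410.20 × 0% = €0.00.
Line 3 (53.85, Ravland, 1,477 units, €226,571.80):
Base rate for 53.85 is 3% + €3.44/unit.
Origin Ravland qualifies under the Casos–Ravland agreement and 53.85 is covered: preferential rate 2% applies instead.
Duty = €226,571.80 × 2% = €4,531.44.
Total = €18,768.39 + €0.00 + €4,531.44 = €23,299.83.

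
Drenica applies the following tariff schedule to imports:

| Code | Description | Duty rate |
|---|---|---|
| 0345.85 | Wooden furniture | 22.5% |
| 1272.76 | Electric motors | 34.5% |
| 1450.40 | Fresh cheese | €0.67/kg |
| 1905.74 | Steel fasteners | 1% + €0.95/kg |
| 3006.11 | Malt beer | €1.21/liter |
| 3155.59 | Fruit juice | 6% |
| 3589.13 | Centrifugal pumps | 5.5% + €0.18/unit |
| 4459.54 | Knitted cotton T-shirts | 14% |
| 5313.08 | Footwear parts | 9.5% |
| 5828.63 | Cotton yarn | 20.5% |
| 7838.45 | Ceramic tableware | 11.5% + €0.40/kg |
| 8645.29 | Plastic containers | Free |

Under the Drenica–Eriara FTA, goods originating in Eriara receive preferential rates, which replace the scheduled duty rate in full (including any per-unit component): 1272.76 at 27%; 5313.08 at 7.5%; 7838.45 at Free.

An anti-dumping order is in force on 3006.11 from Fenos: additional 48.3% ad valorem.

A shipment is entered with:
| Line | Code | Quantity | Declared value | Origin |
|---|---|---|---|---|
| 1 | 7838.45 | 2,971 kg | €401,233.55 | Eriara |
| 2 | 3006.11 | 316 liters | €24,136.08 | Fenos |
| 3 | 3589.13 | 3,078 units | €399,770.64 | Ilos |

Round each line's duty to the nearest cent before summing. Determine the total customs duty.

Line 1 (7838.45, Eriara, 2,971 kg, €401,233.55):
Base rate for 7838.45 is 11.5% + €0.40/kg.
Origin Eriara qualifies under the Drenica–Eriara agreement and 7838.45 is covered: preferential rate Free applies instead.
Duty = €401,233.55 × 0% = €0.00.
Line 2 (3006.11, Fenos, 316 liters, €24,136.08):
Base rate for 3006.11 is €1.21/liter.
Additional duty on 3006.11 from Fenos: +48.3% ad valorem. Applied ad valorem rate = 48.3%.
Duty = €24,136.08 × 48.3% + 316 × €1.21 = €12,040.09.
Line 3 (3589.13, Ilos, 3,078 units, €399,770.64):
Base rate for 3589.13 is 5.5% + €0.18/unit.
Duty = €399,770.64 × 5.5% + 3,078 × €0.18 = €22,541.43.
Total = €0.00 + €12,040.09 + €22,541.43 = €34,581.52.

€34,581.52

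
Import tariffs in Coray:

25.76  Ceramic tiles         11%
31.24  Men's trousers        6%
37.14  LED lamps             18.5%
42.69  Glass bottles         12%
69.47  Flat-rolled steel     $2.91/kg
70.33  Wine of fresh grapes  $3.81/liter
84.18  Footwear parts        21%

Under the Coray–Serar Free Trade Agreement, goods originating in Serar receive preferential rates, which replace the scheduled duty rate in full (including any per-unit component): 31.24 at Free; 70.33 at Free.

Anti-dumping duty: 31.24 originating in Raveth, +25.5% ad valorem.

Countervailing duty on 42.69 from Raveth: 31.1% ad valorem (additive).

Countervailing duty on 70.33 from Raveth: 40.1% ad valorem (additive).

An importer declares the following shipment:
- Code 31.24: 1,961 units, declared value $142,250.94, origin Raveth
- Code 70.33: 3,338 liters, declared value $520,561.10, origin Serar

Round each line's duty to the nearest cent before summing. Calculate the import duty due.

Line 1 (31.24, Raveth, 1,961 units, $142,250.94):
Base rate for 31.24 is 6%.
31.24 has an FTA preferential rate, but origin Raveth is not Serar; base rate stands.
Additional duty on 31.24 from Raveth: +25.5%. Applied ad valorem rate: 6% + 25.5% = 31.5%.
Duty = $142,250.94 × 31.5% = $44,809.05.
Line 2 (70.33, Serar, 3,338 liters, $520,561.10):
Base rate for 70.33 is $3.81/liter.
Origin Serar qualifies under the Coray–Serar agreement and 70.33 is covered: preferential rate Free applies instead.
The additional-duty order on 70.33 targets Raveth, not Serar; it does not apply.
Duty = $520,561.10 × 0% = $0.00.
Total = $44,809.05 + $0.00 = $44,809.05.

$44,809.05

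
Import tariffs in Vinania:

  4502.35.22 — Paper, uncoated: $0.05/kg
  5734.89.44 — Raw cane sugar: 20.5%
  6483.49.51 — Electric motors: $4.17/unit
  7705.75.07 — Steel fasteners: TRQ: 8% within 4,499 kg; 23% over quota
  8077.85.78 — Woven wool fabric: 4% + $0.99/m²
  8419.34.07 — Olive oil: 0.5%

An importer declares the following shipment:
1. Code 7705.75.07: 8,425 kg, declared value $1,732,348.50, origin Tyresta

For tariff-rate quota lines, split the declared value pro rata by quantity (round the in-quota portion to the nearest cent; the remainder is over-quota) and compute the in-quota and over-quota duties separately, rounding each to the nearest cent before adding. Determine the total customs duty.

Line 1 (7705.75.07, Tyresta, 8,425 kg, $1,732,348.50):
Code 7705.75.07 is under a tariff-rate quota (threshold 4,499 kg). In-quota: 4,499 kg at 8%; over-quota: 3,926 kg at 23%.
Pro-rata value split: in-quota = $1,732,348.50 × 4,499/8,425 = $925,084.38; over-quota = $1,732,348.50 − $925,084.38 = $807,264.12.
In-quota duty = $925,084.38 × 8% = $74,006.75. Over-quota duty = $807,264.12 × 23% = $185,670.75.
Line duty = $74,006.75 + $185,670.75 = $259,677.50.

$259,677.50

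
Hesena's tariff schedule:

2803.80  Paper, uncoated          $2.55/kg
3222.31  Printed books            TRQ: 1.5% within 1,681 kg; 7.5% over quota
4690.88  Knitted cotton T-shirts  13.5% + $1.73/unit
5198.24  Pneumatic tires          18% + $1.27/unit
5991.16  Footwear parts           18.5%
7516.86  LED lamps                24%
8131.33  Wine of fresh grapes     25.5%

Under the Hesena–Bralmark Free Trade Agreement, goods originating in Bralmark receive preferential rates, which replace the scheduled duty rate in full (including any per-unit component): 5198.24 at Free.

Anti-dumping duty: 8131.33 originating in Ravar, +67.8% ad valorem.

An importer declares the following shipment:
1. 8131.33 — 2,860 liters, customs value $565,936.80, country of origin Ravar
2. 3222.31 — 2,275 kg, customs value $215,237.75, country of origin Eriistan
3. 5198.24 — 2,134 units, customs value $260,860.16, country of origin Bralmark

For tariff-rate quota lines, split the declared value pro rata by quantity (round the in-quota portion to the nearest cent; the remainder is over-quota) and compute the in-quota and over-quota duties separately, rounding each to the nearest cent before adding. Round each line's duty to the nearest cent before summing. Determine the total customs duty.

$534,619.50

Line 1 (8131.33, Ravar, 2,860 liters, $565,936.80):
Base rate for 8131.33 is 25.5%.
Additional duty on 8131.33 from Ravar: +67.8%. Applied ad valorem rate: 25.5% + 67.8% = 93.3%.
Duty = $565,936.80 × 93.3% = $528,019.03.
Line 2 (3222.31, Eriistan, 2,275 kg, $215,237.75):
Code 3222.31 is under a tariff-rate quota (threshold 1,681 kg). In-quota: 1,681 kg at 1.5%; over-quota: 594 kg at 7.5%.
Pro-rata value split: in-quota = $215,237.75 × 1,681/2,275 = $159,039.41; over-quota = $215,237.75 − $159,039.41 = $56,198.34.
In-quota duty = $159,039.41 × 1.5% = $2,385.59. Over-quota duty = $56,198.34 × 7.5% = $4,214.88.
Line duty = $2,385.59 + $4,214.88 = $6,600.47.
Line 3 (5198.24, Bralmark, 2,134 units, $260,860.16):
Base rate for 5198.24 is 18% + $1.27/unit.
Origin Bralmark qualifies under the Hesena–Bralmark agreement and 5198.24 is covered: preferential rate Free applies instead.
Duty = $260,860.16 × 0% = $0.00.
Total = $528,019.03 + $6,600.47 + $0.00 = $534,619.50.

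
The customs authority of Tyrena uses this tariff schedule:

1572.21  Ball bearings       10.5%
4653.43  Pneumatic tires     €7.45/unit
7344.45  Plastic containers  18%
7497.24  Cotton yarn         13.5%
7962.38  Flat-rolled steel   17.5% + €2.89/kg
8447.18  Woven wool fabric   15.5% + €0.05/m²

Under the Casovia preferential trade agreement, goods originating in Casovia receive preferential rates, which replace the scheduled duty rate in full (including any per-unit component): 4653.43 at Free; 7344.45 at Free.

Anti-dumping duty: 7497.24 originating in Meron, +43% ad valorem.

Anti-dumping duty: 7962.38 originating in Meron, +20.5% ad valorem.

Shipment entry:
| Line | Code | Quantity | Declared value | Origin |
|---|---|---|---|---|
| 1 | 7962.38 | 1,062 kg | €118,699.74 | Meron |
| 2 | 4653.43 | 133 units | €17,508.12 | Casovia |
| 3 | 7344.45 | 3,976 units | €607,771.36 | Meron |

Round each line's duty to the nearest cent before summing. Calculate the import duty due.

€157,573.92

Line 1 (7962.38, Meron, 1,062 kg, €118,699.74):
Base rate for 7962.38 is 17.5% + €2.89/kg.
Additional duty on 7962.38 from Meron: +20.5%. Applied ad valorem rate: 17.5% + 20.5% = 38%.
Duty = €118,699.74 × 38% + 1,062 × €2.89 = €48,175.08.
Line 2 (4653.43, Casovia, 133 units, €17,508.12):
Base rate for 4653.43 is €7.45/unit.
Origin Casovia qualifies under the Tyrena–Casovia agreement and 4653.43 is covered: preferential rate Free applies instead.
Duty = €17,508.12 × 0% = €0.00.
Line 3 (7344.45, Meron, 3,976 units, €607,771.36):
Base rate for 7344.45 is 18%.
7344.45 has an FTA preferential rate, but origin Meron is not Casovia; base rate stands.
Duty = €607,771.36 × 18% = €109,398.84.
Total = €48,175.08 + €0.00 + €109,398.84 = €157,573.92.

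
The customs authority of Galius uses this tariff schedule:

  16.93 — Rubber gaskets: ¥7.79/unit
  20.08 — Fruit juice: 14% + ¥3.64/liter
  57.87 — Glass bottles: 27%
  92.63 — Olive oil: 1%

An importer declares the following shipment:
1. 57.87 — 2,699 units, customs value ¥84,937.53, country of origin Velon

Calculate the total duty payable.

Line 1 (57.87, Velon, 2,699 units, ¥84,937.53):
Base rate for 57.87 is 27%.
Duty = ¥84,937.53 × 27% = ¥22,933.13.

¥22,933.13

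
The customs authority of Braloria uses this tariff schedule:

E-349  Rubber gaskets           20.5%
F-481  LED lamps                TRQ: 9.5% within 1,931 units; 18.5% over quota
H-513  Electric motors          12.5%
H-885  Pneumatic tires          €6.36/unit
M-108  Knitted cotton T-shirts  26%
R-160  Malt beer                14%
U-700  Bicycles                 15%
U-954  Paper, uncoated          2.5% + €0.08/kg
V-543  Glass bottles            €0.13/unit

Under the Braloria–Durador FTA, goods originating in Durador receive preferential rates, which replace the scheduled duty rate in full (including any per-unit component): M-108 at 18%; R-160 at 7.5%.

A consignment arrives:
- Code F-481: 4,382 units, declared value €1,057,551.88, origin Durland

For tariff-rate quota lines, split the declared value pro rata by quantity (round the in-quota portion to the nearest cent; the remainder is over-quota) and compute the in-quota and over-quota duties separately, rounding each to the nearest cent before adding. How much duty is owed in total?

Line 1 (F-481, Durland, 4,382 units, €1,057,551.88):
Code F-481 is under a tariff-rate quota (threshold 1,931 units). In-quota: 1,931 units at 9.5%; over-quota: 2,451 units at 18.5%.
Pro-rata value split: in-quota = €1,057,551.88 × 1,931/4,382 = €466,027.54; over-quota = €1,057,551.88 − €466,027.54 = €591,524.34.
In-quota duty = €466,027.54 × 9.5% = €44,272.62. Over-quota duty = €591,524.34 × 18.5% = €109,432.00.
Line duty = €44,272.62 + €109,432.00 = €153,704.62.

€153,704.62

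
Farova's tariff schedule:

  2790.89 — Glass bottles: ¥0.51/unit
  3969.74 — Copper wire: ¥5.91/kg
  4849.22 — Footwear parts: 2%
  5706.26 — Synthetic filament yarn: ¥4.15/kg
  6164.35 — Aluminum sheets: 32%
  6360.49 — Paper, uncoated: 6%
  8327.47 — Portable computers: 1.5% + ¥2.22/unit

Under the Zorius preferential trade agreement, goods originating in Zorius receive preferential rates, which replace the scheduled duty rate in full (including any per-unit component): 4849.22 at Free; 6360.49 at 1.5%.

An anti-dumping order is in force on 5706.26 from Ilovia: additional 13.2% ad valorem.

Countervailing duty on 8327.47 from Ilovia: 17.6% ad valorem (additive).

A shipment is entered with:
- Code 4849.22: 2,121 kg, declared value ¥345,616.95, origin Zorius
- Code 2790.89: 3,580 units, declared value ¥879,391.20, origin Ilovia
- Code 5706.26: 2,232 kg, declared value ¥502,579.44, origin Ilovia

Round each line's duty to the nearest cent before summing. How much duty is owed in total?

Line 1 (4849.22, Zorius, 2,121 kg, ¥345,616.95):
Base rate for 4849.22 is 2%.
Origin Zorius qualifies under the Farova–Zorius agreement and 4849.22 is covered: preferential rate Free applies instead.
Duty = ¥345,616.95 × 0% = ¥0.00.
Line 2 (2790.89, Ilovia, 3,580 units, ¥879,391.20):
Base rate for 2790.89 is ¥0.51/unit.
Duty = 3,580 × ¥0.51 = ¥1,825.80.
Line 3 (5706.26, Ilovia, 2,232 kg, ¥502,579.44):
Base rate for 5706.26 is ¥4.15/kg.
Additional duty on 5706.26 from Ilovia: +13.2% ad valorem. Applied ad valorem rate = 13.2%.
Duty = ¥502,579.44 × 13.2% + 2,232 × ¥4.15 = ¥75,603.29.
Total = ¥0.00 + ¥1,825.80 + ¥75,603.29 = ¥77,429.09.

¥77,429.09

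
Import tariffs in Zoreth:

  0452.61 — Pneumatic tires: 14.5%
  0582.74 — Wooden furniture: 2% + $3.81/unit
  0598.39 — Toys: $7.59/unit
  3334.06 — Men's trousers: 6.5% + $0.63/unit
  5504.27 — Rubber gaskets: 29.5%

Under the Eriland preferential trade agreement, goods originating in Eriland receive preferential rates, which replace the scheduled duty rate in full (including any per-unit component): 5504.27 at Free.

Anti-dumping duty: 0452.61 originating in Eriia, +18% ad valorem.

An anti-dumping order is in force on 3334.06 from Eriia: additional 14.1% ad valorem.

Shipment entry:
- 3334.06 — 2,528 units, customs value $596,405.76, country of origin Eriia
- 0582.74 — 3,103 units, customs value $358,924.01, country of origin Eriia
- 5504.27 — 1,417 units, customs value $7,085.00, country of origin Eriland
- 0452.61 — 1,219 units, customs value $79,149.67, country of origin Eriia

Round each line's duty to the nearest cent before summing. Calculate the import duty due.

Line 1 (3334.06, Eriia, 2,528 units, $596,405.76):
Base rate for 3334.06 is 6.5% + $0.63/unit.
Additional duty on 3334.06 from Eriia: +14.1%. Applied ad valorem rate: 6.5% + 14.1% = 20.6%.
Duty = $596,405.76 × 20.6% + 2,528 × $0.63 = $124,452.23.
Line 2 (0582.74, Eriia, 3,103 units, $358,924.01):
Base rate for 0582.74 is 2% + $3.81/unit.
Duty = $358,924.01 × 2% + 3,103 × $3.81 = $19,000.91.
Line 3 (5504.27, Eriland, 1,417 units, $7,085.00):
Base rate for 5504.27 is 29.5%.
Origin Eriland qualifies under the Zoreth–Eriland agreement and 5504.27 is covered: preferential rate Free applies instead.
Duty = $7,085.00 × 0% = $0.00.
Line 4 (0452.61, Eriia, 1,219 units, $79,149.67):
Base rate for 0452.61 is 14.5%.
Additional duty on 0452.61 from Eriia: +18%. Applied ad valorem rate: 14.5% + 18% = 32.5%.
Duty = $79,149.67 × 32.5% = $25,723.64.
Total = $124,452.23 + $19,000.91 + $0.00 + $25,723.64 = $169,176.78.

$169,176.78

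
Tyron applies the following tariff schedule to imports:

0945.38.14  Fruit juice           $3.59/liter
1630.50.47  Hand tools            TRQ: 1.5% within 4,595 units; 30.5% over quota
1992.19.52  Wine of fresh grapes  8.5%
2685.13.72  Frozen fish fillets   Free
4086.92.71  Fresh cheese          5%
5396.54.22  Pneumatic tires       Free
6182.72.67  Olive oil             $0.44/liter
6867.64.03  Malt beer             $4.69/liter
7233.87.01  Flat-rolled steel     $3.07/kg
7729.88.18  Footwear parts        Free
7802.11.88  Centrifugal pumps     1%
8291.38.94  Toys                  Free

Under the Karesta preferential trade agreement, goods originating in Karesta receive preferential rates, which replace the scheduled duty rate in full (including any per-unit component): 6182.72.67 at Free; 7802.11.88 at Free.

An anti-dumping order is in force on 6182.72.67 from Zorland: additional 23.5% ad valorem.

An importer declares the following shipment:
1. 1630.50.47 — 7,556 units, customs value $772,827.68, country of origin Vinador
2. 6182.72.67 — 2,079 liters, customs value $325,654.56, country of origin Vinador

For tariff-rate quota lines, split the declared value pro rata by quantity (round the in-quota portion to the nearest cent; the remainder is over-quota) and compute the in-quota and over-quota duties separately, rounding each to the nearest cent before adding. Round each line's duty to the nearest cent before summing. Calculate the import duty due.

Line 1 (1630.50.47, Vinador, 7,556 units, $772,827.68):
Code 1630.50.47 is under a tariff-rate quota (threshold 4,595 units). In-quota: 4,595 units at 1.5%; over-quota: 2,961 units at 30.5%.
Pro-rata value split: in-quota = $772,827.68 × 4,595/7,556 = $469,976.60; over-quota = $772,827.68 − $469,976.60 = $302,851.08.
In-quota duty = $469,976.60 × 1.5% = $7,049.65. Over-quota duty = $302,851.08 × 30.5% = $92,369.58.
Line duty = $7,049.65 + $92,369.58 = $99,419.23.
Line 2 (6182.72.67, Vinador, 2,079 liters, $325,654.56):
Base rate for 6182.72.67 is $0.44/liter.
6182.72.67 has an FTA preferential rate, but origin Vinador is not Karesta; base rate stands.
The additional-duty order on 6182.72.67 targets Zorland, not Vinador; it does not apply.
Duty = 2,079 × $0.44 = $914.76.
Total = $99,419.23 + $914.76 = $100,333.99.

$100,333.99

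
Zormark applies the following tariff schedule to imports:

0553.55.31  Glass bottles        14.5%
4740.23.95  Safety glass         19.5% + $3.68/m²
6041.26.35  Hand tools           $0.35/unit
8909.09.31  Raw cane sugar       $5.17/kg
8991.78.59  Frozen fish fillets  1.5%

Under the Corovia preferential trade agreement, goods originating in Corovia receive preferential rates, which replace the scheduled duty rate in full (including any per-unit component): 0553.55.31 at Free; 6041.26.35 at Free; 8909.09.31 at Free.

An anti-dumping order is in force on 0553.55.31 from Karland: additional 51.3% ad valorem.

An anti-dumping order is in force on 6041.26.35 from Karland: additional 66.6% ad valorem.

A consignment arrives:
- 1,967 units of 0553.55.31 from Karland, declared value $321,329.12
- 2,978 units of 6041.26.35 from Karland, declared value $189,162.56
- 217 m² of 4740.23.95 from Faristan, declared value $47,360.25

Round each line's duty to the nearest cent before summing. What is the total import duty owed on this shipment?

Line 1 (0553.55.31, Karland, 1,967 units, $321,329.12):
Base rate for 0553.55.31 is 14.5%.
0553.55.31 has an FTA preferential rate, but origin Karland is not Corovia; base rate stands.
Additional duty on 0553.55.31 from Karland: +51.3%. Applied ad valorem rate: 14.5% + 51.3% = 65.8%.
Duty = $321,329.12 × 65.8% = $211,434.56.
Line 2 (6041.26.35, Karland, 2,978 units, $189,162.56):
Base rate for 6041.26.35 is $0.35/unit.
6041.26.35 has an FTA preferential rate, but origin Karland is not Corovia; base rate stands.
Additional duty on 6041.26.35 from Karland: +66.6% ad valorem. Applied ad valorem rate = 66.6%.
Duty = $189,162.56 × 66.6% + 2,978 × $0.35 = $127,024.56.
Line 3 (4740.23.95, Faristan, 217 m², $47,360.25):
Base rate for 4740.23.95 is 19.5% + $3.68/m².
Duty = $47,360.25 × 19.5% + 217 × $3.68 = $10,033.81.
Total = $211,434.56 + $127,024.56 + $10,033.81 = $348,492.93.

$348,492.93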